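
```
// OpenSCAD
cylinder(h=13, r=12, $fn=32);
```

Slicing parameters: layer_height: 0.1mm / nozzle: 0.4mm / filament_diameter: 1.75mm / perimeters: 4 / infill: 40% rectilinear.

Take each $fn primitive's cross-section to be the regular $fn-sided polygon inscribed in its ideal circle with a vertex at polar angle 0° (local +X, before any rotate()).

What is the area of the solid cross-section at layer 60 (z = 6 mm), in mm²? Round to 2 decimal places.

At z = 6 mm: the cylinder: section is a regular 32-gon, circumradius r=12 (area = (32/2)·12.000²·sin(360°/32) = 449.49 mm²). Overall, the cross-section is a single solid region. Net area = 449.49 mm².

449.49 mm²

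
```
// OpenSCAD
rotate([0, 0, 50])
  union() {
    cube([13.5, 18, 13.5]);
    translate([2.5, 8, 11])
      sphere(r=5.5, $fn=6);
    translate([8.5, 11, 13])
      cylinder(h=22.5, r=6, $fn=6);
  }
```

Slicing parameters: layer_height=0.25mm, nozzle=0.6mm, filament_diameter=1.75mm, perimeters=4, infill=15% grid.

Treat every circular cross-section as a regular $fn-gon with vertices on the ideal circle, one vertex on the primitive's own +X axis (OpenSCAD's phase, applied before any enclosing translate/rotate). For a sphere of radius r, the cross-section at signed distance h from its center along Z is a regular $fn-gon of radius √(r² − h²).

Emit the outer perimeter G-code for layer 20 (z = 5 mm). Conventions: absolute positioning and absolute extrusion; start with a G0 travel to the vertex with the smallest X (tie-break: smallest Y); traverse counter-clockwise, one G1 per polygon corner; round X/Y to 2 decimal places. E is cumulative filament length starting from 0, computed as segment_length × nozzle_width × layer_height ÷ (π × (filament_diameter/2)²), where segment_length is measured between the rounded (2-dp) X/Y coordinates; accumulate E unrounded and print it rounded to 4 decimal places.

G0 X-13.79 Y11.57 Z5.00
G1 X0.00 Y0.00 E1.1226
G1 X8.68 Y10.34 E1.9645
G1 X-5.11 Y21.91 E3.0871
G1 X-13.79 Y11.57 E3.9290

At z = 5 mm: the 13.5×18 cube contributes its full rectangle; the sphere at (2.5, 8) is absent (|z−center|=6.000 > r=5.5); the cylinder at (8.5, 11) is absent (z outside [13, 35.5]); Combining (union): only the 13.5×18 cube is present, so the union is just that shape — 1 connected region; (whole slice rotated 50° about Z — lengths, areas and connectivity unchanged). The outline is a single polygon with 4 vertices. Extrusion per mm of travel: 0.6 × 0.25 / (π × 0.875²) = 0.062363. Accumulating E over each segment gives final E = 3.9290.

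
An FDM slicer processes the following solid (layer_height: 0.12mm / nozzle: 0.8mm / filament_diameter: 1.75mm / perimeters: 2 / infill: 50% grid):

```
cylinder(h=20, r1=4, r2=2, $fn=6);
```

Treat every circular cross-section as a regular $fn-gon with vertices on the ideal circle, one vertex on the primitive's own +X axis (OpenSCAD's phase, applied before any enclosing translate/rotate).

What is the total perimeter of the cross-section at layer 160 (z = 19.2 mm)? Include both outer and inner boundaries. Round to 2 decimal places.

12.48 mm

At z = 19.2 mm: the cone contributes a regular 6-gon of circumradius 2.080 (interpolated between r1=4 and r2=2 at t=0.960) (perimeter = 2·6·2.080·sin(180°/6) = 12.48 mm). Overall, the cross-section is a single solid region. Total boundary length (outer) = 12.48 mm.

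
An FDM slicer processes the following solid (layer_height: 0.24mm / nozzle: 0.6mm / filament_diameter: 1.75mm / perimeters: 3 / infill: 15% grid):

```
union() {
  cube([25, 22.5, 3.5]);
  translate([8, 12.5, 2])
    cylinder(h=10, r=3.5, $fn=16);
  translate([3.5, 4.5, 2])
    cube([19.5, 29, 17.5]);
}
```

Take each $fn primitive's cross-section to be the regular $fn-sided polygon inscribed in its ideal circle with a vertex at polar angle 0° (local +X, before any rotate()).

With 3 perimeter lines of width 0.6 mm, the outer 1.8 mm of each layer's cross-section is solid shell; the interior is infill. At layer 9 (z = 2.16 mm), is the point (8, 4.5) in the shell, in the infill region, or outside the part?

At z = 2.16 mm: the cube is present — its section is the full 25×22.5 rectangle; the cylinder at (8, 12.5): section is a regular 16-gon, circumradius r=3.5; the cube at (3.5, 4.5) (footprint 19.5×29) is included at this height; Taking the union: the regions partially overlap (shared area 388.50 mm²), so overlapping operands fuse into one piece — 1 connected region. Overall, the cross-section is a single solid region. The nearest boundary edge runs (25.00, 0.00)→(0.00, 0.00); distance from the point to it = 4.50 mm. The point is inside the cross-section and 4.50 mm from the nearest boundary — more than the 1.8 mm shell width (3 × 0.6), so it's in the infill interior.

infill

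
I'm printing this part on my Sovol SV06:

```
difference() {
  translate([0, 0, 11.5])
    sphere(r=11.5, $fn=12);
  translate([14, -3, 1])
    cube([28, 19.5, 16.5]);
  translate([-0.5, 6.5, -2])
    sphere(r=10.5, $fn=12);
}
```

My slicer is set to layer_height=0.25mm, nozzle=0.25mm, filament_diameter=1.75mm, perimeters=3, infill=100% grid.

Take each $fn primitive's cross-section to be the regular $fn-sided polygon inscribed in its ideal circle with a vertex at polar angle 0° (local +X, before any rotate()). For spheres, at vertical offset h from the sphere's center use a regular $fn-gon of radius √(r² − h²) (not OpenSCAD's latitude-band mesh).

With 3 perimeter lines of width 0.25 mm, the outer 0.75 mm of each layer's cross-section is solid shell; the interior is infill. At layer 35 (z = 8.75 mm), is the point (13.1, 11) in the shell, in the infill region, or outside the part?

At z = 8.75 mm: the sphere: section is a regular 12-gon, circumradius = √(r²−h²) = √(11.5²−2.75²) = 11.166; the cube at (14, -3) (footprint 28×19.5) is included at this height; the sphere at (-0.5, 6.5) is absent (|z−center|=10.750 > r=10.5); Taking the first minus the rest: starting from the r=11.5 sphere, the 28×19.5 cube at (14, -3) misses the remaining region (no effect) — 1 connected region. Overall, the cross-section is a single solid region. The nearest boundary edge runs (5.58, 9.67)→(9.67, 5.58); distance from the point to it = 6.26 mm. The point is not inside any of the regions above, so it lies outside the cross-section (6.26 mm from the nearest boundary).

outside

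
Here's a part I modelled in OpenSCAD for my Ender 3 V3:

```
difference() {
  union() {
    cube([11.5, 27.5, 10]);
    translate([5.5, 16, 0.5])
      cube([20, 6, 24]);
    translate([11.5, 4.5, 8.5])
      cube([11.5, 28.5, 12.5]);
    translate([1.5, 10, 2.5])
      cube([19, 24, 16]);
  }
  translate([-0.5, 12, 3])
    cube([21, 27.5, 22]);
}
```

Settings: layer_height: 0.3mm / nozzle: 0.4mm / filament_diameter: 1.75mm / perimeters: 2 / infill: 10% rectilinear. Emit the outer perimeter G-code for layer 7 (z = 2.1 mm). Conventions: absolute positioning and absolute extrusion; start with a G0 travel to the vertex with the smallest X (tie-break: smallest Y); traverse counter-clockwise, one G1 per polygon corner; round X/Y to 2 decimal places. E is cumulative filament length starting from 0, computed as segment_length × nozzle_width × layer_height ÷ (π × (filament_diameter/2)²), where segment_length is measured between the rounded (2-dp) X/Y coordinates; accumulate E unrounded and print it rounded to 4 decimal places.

G0 X0.00 Y0.00 Z2.10
G1 X11.50 Y0.00 E0.5737
G1 X11.50 Y16.00 E1.3720
G1 X25.50 Y16.00 E2.0704
G1 X25.50 Y22.00 E2.3698
G1 X11.50 Y22.00 E3.0682
G1 X11.50 Y27.50 E3.3426
G1 X0.00 Y27.50 E3.9164
G1 X0.00 Y0.00 E5.2884

At z = 2.1 mm: the cube is present — its section is the full 11.5×27.5 rectangle; the 20×6 cube at (5.5, 16) contributes its full rectangle; the cube at (11.5, 4.5) is not intersected at this z (z outside [8.5, 21]); the cube at (1.5, 10) does not reach this height (z outside [2.5, 18.5]); Merging all regions: the regions partially overlap (shared area 36.00 mm²), so overlapping operands fuse into one piece — 1 connected region; the cube at (-0.5, 12) is not intersected at this z (z outside [3, 25]); After the difference (first − rest): none of the subtracted shapes is present at this height, so that combined region is unchanged — 1 connected region. The outline is a single polygon with 8 vertices. Extrusion per mm of travel: 0.4 × 0.3 / (π × 0.875²) = 0.049890. Accumulating E over each segment gives final E = 5.2884.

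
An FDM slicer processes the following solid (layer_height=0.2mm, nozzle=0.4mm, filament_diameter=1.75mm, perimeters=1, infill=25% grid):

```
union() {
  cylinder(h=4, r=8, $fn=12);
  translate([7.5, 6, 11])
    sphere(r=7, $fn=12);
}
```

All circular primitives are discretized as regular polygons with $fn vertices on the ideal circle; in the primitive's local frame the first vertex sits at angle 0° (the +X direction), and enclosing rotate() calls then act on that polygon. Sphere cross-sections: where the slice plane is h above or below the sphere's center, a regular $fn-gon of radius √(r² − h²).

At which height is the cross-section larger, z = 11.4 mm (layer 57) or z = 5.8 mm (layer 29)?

Layer 57 (z = 11.4): the cylinder is absent (z outside [0, 4]); the sphere at (7.5, 6): section is a regular 12-gon, circumradius = √(r²−h²) = √(7²−0.4²) = 6.989 (area = (12/2)·6.989²·sin(360°/12) = 146.52 mm²); Merging all regions: only the r=7 sphere at (7.5, 6) is present, so the union is just that shape — area = 146.52 mm². So its area = 146.52 mm². Layer 29 (z = 5.8): the cylinder is absent (z outside [0, 4]); the r=7 sphere at (7.5, 6) contributes a regular 12-gon of circumradius √(7²−5.2²) = 4.686 (area = (12/2)·4.686²·sin(360°/12) = 65.88 mm²); Combining (union): only the r=7 sphere at (7.5, 6) is present, so the union is just that shape — area = 65.88 mm². So its area = 65.88 mm². Layer 57 is larger (146.52 vs 65.88 mm²).

layer 57 (z = 11.4 mm)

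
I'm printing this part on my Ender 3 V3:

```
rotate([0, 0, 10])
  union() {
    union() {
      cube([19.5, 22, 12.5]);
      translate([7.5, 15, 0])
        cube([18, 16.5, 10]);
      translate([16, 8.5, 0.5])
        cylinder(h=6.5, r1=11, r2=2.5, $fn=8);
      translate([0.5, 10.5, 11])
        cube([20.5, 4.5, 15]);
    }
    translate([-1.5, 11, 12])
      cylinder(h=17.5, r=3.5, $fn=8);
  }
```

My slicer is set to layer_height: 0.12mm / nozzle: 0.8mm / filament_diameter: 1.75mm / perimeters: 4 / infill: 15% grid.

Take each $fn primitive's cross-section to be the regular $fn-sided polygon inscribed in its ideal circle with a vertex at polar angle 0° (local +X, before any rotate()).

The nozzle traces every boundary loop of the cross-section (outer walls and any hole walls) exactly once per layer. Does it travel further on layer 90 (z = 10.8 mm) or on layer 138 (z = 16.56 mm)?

Layer 90 (z = 10.8): the cube (footprint 19.5×22) is included at this height (perimeter 83.00 mm); the cube at (7.5, 15) is not intersected at this z (z outside [0, 10]); the cone at (16, 8.5) is not intersected at this z (z outside [0.5, 7]); the cube at (0.5, 10.5) is not intersected at this z (z outside [11, 26]); Combining (union): only the 19.5×22 cube is present, so the union is just that shape — boundary = 83.00 mm; the cylinder at (-1.5, 11) is absent (z outside [12, 29.5]); Taking the union: only that combined region is present, so the union is just that shape — boundary = 83.00 mm; (rotated 10° about Z; rotation is an isometry so areas/perimeters/island counts are preserved). So its perimeter = 83.00 mm. Layer 138 (z = 16.56): the cube is not intersected at this z (z outside [0, 12.5]); the cube at (7.5, 15) is absent (z outside [0, 10]); the cone at (16, 8.5) is absent (z outside [0.5, 7]); the cube at (0.5, 10.5) (footprint 20.5×4.5) is included at this height (perimeter 50.00 mm); Merging all regions: only the 20.5×4.5 cube at (0.5, 10.5) is present, so the union is just that shape — boundary = 50.00 mm; the cylinder at (-1.5, 11): section is a regular 8-gon, circumradius r=3.5 (perimeter = 2·8·3.500·sin(180°/8) = 21.43 mm); Merging all regions: the regions partially overlap (shared area 3.19 mm²), so the edge portions inside another operand are dropped and the merged outline is re-measured after clipping — boundary = 63.23 mm; (rotated 10° about Z; rotation is an isometry so areas/perimeters/island counts are preserved). So its perimeter = 63.23 mm. Layer 90 is larger (83.00 vs 63.23 mm).

layer 90 (z = 10.8 mm)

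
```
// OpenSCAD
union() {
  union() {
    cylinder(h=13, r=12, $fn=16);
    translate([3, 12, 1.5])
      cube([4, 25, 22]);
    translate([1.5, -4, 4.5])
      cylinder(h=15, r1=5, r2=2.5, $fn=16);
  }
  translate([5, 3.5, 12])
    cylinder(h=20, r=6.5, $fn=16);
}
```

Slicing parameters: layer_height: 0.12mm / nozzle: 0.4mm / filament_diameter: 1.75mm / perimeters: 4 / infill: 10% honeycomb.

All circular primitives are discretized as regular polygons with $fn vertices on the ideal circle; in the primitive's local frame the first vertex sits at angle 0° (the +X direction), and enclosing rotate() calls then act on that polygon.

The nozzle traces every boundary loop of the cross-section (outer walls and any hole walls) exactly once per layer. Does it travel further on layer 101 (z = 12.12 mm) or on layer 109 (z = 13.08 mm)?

layer 101 (z = 12.12 mm)

Layer 101 (z = 12.12): the cylinder: section is a regular 16-gon, circumradius r=12 (perimeter = 2·16·12.000·sin(180°/16) = 74.91 mm); the cube at (3, 12) is present — its section is the full 4×25 rectangle (perimeter 58.00 mm); the cone at (1.5, -4): at t=0.508 of its height the radius interpolates to r₁+(r₂−r₁)t = 3.730, giving a regular 16-gon of that circumradius (perimeter = 2·16·3.730·sin(180°/16) = 23.29 mm); Taking the union: the regions partially overlap (shared area 42.59 mm²), so the edge portions inside another operand are dropped and the merged outline is re-measured after clipping — boundary = 132.91 mm; the cylinder at (5, 3.5): section is a regular 16-gon, circumradius r=6.5 (perimeter = 2·16·6.500·sin(180°/16) = 40.58 mm); Taking the union: the regions partially overlap (shared area 125.71 mm²), so the edge portions inside another operand are dropped and the merged outline is re-measured after clipping — boundary = 133.39 mm. So its perimeter = 133.39 mm. Layer 109 (z = 13.08): the cylinder is absent (z outside [0, 13]); the cube at (3, 12) is present — its section is the full 4×25 rectangle (perimeter 58.00 mm); the cone at (1.5, -4) contributes a regular 16-gon of circumradius 3.570 (interpolated between r1=5 and r2=2.5 at t=0.572) (perimeter = 2·16·3.570·sin(180°/16) = 22.29 mm); Merging all regions: the 2 present regions are separate (no shared area or edge), so areas and boundary lengths simply add and each stays a separate island — boundary = 80.29 mm; the r=6.5 cylinder at (5, 3.5) contributes a regular 16-gon of circumradius 6.5 (perimeter = 2·16·6.500·sin(180°/16) = 40.58 mm); Taking the union: the regions partially overlap (shared area 5.90 mm²), so the edge portions inside another operand are dropped and the merged outline is re-measured after clipping — boundary = 109.54 mm. So its perimeter = 109.54 mm. Layer 101 is larger (133.39 vs 109.54 mm).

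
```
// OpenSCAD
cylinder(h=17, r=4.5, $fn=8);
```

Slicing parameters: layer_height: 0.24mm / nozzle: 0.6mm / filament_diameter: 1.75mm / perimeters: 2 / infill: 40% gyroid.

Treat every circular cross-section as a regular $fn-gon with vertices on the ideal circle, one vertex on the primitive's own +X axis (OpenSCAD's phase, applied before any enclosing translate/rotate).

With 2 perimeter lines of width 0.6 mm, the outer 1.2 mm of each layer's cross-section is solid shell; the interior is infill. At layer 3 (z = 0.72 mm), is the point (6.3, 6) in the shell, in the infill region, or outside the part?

At z = 0.72 mm: the cylinder: section is a regular 8-gon, circumradius r=4.5. Overall, the cross-section is a single solid region. The nearest boundary edge runs (4.50, 0.00)→(3.18, 3.18); distance from the point to it = 4.20 mm. The point is not inside any of the regions above, so it lies outside the cross-section (4.20 mm from the nearest boundary).

outside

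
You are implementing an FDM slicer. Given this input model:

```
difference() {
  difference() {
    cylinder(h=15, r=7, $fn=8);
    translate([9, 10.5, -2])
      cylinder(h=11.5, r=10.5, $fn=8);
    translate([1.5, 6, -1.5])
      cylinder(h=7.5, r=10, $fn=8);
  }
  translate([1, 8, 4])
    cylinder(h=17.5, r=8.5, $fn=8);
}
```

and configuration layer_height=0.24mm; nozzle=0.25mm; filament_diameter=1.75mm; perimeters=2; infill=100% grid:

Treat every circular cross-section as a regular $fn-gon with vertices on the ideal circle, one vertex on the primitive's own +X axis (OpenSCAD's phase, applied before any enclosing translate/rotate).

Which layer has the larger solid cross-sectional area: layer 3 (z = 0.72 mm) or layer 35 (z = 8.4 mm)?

layer 35 (z = 8.4 mm)

Layer 3 (z = 0.72): the cylinder: section is a regular 8-gon, circumradius r=7 (area = (8/2)·7.000²·sin(360°/8) = 138.59 mm²); the r=10.5 cylinder at (9, 10.5) contributes a regular 8-gon of circumradius 10.5 (area = (8/2)·10.500²·sin(360°/8) = 311.83 mm²); the r=10 cylinder at (1.5, 6) gives a regular 8-gon of circumradius 10 (constant along its height) (area = (8/2)·10.000²·sin(360°/8) = 282.84 mm²); Taking the first minus the rest: starting from the r=7 cylinder (138.59 mm²), the r=10.5 cylinder at (9, 10.5) partially overlaps it — only the 16.39 mm² overlap (of its 311.83 mm²) is removed, clipping the outline; the r=10 cylinder at (1.5, 6) partially overlaps it — only the 85.48 mm² overlap (of its 282.84 mm²) is removed, clipping the outline — area = 36.72 mm²; the cylinder at (1, 8) is not intersected at this z (z outside [4, 21.5]); After the difference (first − rest): none of the subtracted shapes is present at this height, so that combined region is unchanged — area = 36.72 mm². So its area = 36.72 mm². Layer 35 (z = 8.4): the r=7 cylinder contributes a regular 8-gon of circumradius 7 (area = (8/2)·7.000²·sin(360°/8) = 138.59 mm²); the r=10.5 cylinder at (9, 10.5) contributes a regular 8-gon of circumradius 10.5 (area = (8/2)·10.500²·sin(360°/8) = 311.83 mm²); the cylinder at (1.5, 6) does not reach this height (z outside [-1.5, 6]); Taking the first minus the rest: starting from the r=7 cylinder (138.59 mm²), the r=10.5 cylinder at (9, 10.5) partially overlaps it — only the 16.39 mm² overlap (of its 311.83 mm²) is removed, clipping the outline — area = 122.20 mm²; the r=8.5 cylinder at (1, 8) contributes a regular 8-gon of circumradius 8.5 (area = (8/2)·8.500²·sin(360°/8) = 204.35 mm²); Subtracting the remaining from the first: starting from that combined region (122.20 mm²), the r=8.5 cylinder at (1, 8) partially overlaps it — only the 40.99 mm² overlap (of its 204.35 mm²) is removed, clipping the outline — area = 81.21 mm². So its area = 81.21 mm². Layer 35 is larger (81.21 vs 36.72 mm²).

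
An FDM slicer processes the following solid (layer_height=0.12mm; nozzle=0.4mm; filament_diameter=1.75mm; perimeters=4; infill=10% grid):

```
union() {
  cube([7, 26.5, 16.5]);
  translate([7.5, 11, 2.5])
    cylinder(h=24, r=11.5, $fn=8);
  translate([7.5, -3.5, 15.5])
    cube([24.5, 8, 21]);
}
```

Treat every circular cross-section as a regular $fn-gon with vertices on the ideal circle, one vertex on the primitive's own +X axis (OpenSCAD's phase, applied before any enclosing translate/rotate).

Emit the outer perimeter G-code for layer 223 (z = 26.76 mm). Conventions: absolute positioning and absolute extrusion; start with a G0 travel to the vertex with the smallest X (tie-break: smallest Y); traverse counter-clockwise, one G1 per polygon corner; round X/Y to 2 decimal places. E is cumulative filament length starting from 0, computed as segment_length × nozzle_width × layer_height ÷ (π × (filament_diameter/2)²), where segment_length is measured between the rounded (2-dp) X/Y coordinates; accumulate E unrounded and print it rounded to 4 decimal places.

At z = 26.76 mm: the cube is not intersected at this z (z outside [0, 16.5]); the cylinder at (7.5, 11) does not reach this height (z outside [2.5, 26.5]); the cube at (7.5, -3.5) is present — its section is the full 24.5×8 rectangle; Merging all regions: only the 24.5×8 cube at (7.5, -3.5) is present, so the union is just that shape — 1 connected region. The outline is a single polygon with 4 vertices. Extrusion per mm of travel: 0.4 × 0.12 / (π × 0.875²) = 0.019956. Accumulating E over each segment gives final E = 1.2971.

G0 X7.50 Y-3.50 Z26.76
G1 X32.00 Y-3.50 E0.4889
G1 X32.00 Y4.50 E0.6486
G1 X7.50 Y4.50 E1.1375
G1 X7.50 Y-3.50 E1.2971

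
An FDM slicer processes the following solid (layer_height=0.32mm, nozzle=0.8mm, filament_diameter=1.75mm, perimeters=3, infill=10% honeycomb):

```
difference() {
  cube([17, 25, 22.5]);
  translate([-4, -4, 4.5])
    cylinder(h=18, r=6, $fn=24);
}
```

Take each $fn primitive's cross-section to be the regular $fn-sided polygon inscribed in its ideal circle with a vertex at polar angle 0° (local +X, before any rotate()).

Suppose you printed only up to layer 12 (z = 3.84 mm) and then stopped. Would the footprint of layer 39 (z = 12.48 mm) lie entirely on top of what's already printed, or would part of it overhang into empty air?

entirely on top

Compare the two slices. At z = 3.84: the 17×25 cube contributes its full rectangle (area 425.00 mm²); the cylinder at (-4, -4) is not intersected at this z (z outside [4.5, 22.5]); After the difference (first − rest): none of the subtracted shapes is present at this height, so the 17×25 cube is unchanged — area = 425.00 mm². At z = 12.48: the cube is present — its section is the full 17×25 rectangle (area 425.00 mm²); the r=6 cylinder at (-4, -4) contributes a regular 24-gon of circumradius 6 (area = (24/2)·6.000²·sin(360°/24) = 111.81 mm²); Taking the first minus the rest: starting from the 17×25 cube (425.00 mm²), the r=6 cylinder at (-4, -4) partially overlaps it — only the 0.10 mm² overlap (of its 111.81 mm²) is removed, clipping the outline — area = 424.90 mm². Checking containment: the cross-section at z = 12.48 is a subset of the cross-section at z = 3.84.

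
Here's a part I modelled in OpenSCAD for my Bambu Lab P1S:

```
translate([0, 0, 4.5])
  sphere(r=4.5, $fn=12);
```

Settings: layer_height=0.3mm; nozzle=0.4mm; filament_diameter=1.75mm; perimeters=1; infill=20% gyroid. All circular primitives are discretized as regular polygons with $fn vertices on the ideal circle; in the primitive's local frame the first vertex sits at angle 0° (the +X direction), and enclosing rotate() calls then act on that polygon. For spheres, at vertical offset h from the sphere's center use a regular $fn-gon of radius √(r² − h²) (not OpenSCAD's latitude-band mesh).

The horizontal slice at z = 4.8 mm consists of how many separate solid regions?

1

At z = 4.8 mm: the sphere: section is a regular 12-gon, circumradius = √(r²−h²) = √(4.5²−0.3²) = 4.490. The result has 1 disconnected region.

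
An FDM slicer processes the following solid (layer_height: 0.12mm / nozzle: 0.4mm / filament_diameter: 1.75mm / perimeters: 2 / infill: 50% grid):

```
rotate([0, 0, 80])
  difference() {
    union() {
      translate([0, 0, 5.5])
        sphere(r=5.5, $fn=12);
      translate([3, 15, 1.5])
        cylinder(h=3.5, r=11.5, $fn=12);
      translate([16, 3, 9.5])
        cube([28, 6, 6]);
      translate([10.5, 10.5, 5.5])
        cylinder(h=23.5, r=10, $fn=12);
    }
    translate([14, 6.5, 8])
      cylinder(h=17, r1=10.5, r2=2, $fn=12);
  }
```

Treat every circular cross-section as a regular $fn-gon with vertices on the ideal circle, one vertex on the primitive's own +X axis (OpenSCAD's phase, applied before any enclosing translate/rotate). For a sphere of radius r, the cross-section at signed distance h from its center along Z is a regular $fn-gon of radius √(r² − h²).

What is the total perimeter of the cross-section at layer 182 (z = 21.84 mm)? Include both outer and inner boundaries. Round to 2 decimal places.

84.35 mm

At z = 21.84 mm: the sphere is absent (|z−center|=16.340 > r=5.5); the cylinder at (3, 15) does not reach this height (z outside [1.5, 5]); the cube at (16, 3) is absent (z outside [9.5, 15.5]); the cylinder at (10.5, 10.5): section is a regular 12-gon, circumradius r=10 (perimeter = 2·12·10.000·sin(180°/12) = 62.12 mm); Merging all regions: only the r=10 cylinder at (10.5, 10.5) is present, so the union is just that shape — boundary = 62.12 mm; the cone at (14, 6.5): at t=0.814 of its height the radius interpolates to r₁+(r₂−r₁)t = 3.580, giving a regular 12-gon of that circumradius (perimeter = 2·12·3.580·sin(180°/12) = 22.24 mm); After the difference (first − rest): starting from that combined region, the cone at (14, 6.5) lies wholly inside it (removes its full 38.45 mm² and its 22.24 mm outline becomes a hole wall) — boundary (outer + 1 inner loop) = 84.35 mm; (rotated 80° about Z; rotation is an isometry so areas/perimeters/island counts are preserved). Overall, the cross-section is one region with 1 hole. Total boundary length (outer + inner) = 84.35 mm.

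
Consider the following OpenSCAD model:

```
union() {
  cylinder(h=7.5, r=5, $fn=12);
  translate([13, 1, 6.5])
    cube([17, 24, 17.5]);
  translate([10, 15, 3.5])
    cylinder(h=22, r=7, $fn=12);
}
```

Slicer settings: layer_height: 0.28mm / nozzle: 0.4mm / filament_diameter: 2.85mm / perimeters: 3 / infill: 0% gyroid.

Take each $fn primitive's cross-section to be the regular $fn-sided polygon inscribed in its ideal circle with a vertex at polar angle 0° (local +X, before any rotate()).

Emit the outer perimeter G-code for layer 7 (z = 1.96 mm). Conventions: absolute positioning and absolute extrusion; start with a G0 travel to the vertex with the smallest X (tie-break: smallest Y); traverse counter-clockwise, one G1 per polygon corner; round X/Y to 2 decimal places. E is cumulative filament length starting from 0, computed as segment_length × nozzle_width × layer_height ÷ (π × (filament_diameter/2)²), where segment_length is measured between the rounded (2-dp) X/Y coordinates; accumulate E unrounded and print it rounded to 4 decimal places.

G0 X-5.00 Y0.00 Z1.96
G1 X-4.33 Y-2.50 E0.0454
G1 X-2.50 Y-4.33 E0.0909
G1 X0.00 Y-5.00 E0.1363
G1 X2.50 Y-4.33 E0.1818
G1 X4.33 Y-2.50 E0.2272
G1 X5.00 Y0.00 E0.2726
G1 X4.33 Y2.50 E0.3181
G1 X2.50 Y4.33 E0.3635
G1 X0.00 Y5.00 E0.4090
G1 X-2.50 Y4.33 E0.4544
G1 X-4.33 Y2.50 E0.4998
G1 X-5.00 Y0.00 E0.5453

At z = 1.96 mm: the r=5 cylinder gives a regular 12-gon of circumradius 5 (constant along its height); the cube at (13, 1) does not reach this height (z outside [6.5, 24]); the cylinder at (10, 15) does not reach this height (z outside [3.5, 25.5]); Merging all regions: only the r=5 cylinder is present, so the union is just that shape — 1 connected region. The outline is a single polygon with 12 vertices. Extrusion per mm of travel: 0.4 × 0.28 / (π × 1.425²) = 0.017557. Accumulating E over each segment gives final E = 0.5453.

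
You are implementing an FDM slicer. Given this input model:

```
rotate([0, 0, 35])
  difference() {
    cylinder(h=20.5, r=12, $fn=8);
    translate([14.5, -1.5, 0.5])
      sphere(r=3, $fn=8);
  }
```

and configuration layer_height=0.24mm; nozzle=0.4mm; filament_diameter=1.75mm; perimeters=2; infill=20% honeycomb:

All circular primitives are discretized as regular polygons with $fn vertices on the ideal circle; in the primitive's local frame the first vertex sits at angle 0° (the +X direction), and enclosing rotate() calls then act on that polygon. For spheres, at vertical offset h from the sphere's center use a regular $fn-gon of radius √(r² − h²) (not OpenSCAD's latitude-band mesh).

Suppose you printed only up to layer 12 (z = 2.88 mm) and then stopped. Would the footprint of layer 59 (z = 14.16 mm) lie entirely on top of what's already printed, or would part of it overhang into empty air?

entirely on top

Compare the two slices. At z = 2.88: the cylinder: section is a regular 8-gon, circumradius r=12 (area = (8/2)·12.000²·sin(360°/8) = 407.29 mm²); the sphere at (14.5, -1.5): section is a regular 8-gon, circumradius = √(r²−h²) = √(3²−2.38²) = 1.826 (area = (8/2)·1.826²·sin(360°/8) = 9.43 mm²); Subtracting the remaining from the first: starting from the r=12 cylinder (407.29 mm²), the r=3 sphere at (14.5, -1.5) misses the remaining region (no effect) — area = 407.29 mm²; (whole slice rotated 35° about Z — lengths, areas and connectivity unchanged). At z = 14.16: the r=12 cylinder contributes a regular 8-gon of circumradius 12 (area = (8/2)·12.000²·sin(360°/8) = 407.29 mm²); the sphere at (14.5, -1.5) is absent (|z−center|=13.660 > r=3); Taking the first minus the rest: none of the subtracted shapes is present at this height, so the r=12 cylinder is unchanged — area = 407.29 mm²; (whole slice rotated 35° about Z — lengths, areas and connectivity unchanged). Checking containment: the cross-section at z = 14.16 is a subset of the cross-section at z = 2.88.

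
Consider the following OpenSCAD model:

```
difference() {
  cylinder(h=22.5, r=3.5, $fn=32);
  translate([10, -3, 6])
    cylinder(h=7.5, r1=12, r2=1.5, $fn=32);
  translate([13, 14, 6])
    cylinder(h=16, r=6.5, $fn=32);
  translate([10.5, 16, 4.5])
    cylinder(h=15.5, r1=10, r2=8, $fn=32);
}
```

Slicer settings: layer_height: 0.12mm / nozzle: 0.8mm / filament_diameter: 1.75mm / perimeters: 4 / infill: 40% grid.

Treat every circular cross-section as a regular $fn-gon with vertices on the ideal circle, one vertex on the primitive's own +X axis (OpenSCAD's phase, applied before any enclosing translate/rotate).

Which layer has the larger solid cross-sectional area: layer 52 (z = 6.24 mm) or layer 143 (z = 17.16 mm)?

Layer 52 (z = 6.24): the r=3.5 cylinder gives a regular 32-gon of circumradius 3.5 (constant along its height) (area = (32/2)·3.500²·sin(360°/32) = 38.24 mm²); the cone at (10, -3): at t=0.032 of its height the radius interpolates to r₁+(r₂−r₁)t = 11.664, giving a regular 32-gon of that circumradius (area = (32/2)·11.664²·sin(360°/32) = 424.67 mm²); the r=6.5 cylinder at (13, 14) gives a regular 32-gon of circumradius 6.5 (constant along its height) (area = (32/2)·6.500²·sin(360°/32) = 131.88 mm²); the cone at (10.5, 16): at t=0.112 of its height the radius interpolates to r₁+(r₂−r₁)t = 9.775, giving a regular 32-gon of that circumradius (area = (32/2)·9.775²·sin(360°/32) = 298.29 mm²); After the difference (first − rest): starting from the r=3.5 cylinder (38.24 mm²), the cone at (10, -3) partially overlaps it — only the 26.14 mm² overlap (of its 424.67 mm²) is removed, clipping the outline; the r=6.5 cylinder at (13, 14) misses the remaining region (no effect); the cone at (10.5, 16) misses the remaining region (no effect) — area = 12.10 mm². So its area = 12.10 mm². Layer 143 (z = 17.16): the cylinder: section is a regular 32-gon, circumradius r=3.5 (area = (32/2)·3.500²·sin(360°/32) = 38.24 mm²); the cone at (10, -3) is not intersected at this z (z outside [6, 13.5]); the r=6.5 cylinder at (13, 14) contributes a regular 32-gon of circumradius 6.5 (area = (32/2)·6.500²·sin(360°/32) = 131.88 mm²); the cone at (10.5, 16): at t=0.817 of its height the radius interpolates to r₁+(r₂−r₁)t = 8.366, giving a regular 32-gon of that circumradius (area = (32/2)·8.366²·sin(360°/32) = 218.49 mm²); Subtracting the remaining from the first: starting from the r=3.5 cylinder (38.24 mm²), the r=6.5 cylinder at (13, 14) misses the remaining region (no effect); the cone at (10.5, 16) misses the remaining region (no effect) — area = 38.24 mm². So its area = 38.24 mm². Layer 143 is larger (38.24 vs 12.10 mm²).

layer 143 (z = 17.16 mm)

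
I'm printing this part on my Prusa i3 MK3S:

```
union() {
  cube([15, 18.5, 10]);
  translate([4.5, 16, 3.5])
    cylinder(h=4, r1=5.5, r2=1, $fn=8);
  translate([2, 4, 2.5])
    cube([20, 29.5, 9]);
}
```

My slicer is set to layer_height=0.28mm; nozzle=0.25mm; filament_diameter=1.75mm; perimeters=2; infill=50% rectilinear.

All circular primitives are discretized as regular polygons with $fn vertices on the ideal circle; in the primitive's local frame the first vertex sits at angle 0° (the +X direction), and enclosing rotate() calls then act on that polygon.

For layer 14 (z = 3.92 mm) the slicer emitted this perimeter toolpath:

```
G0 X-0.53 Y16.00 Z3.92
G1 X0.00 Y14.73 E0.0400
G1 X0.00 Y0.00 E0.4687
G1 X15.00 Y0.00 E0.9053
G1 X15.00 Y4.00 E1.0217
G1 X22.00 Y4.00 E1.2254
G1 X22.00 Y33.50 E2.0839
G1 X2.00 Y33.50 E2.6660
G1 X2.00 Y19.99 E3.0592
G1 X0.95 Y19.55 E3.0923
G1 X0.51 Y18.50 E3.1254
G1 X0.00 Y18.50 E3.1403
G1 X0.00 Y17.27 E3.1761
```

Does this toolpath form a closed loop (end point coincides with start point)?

Start point (G0): (-0.53, 16.00). End point (last G1): the path does not return to the start — open.

no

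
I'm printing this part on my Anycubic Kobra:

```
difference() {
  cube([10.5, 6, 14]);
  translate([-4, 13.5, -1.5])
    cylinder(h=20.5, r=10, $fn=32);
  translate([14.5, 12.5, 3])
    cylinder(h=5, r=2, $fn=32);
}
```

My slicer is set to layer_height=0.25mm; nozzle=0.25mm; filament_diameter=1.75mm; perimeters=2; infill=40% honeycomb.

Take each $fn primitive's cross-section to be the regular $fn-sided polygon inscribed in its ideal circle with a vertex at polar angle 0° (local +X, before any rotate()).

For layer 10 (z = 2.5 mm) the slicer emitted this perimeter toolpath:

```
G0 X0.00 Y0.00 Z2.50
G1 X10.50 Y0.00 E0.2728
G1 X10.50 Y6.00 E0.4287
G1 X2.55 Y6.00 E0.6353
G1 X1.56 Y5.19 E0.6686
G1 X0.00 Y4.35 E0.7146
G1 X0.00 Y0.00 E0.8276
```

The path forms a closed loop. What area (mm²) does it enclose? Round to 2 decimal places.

Apply the shoelace formula to the sequence of (X, Y) vertices; enclosed area = 60.68 mm².

60.68 mm²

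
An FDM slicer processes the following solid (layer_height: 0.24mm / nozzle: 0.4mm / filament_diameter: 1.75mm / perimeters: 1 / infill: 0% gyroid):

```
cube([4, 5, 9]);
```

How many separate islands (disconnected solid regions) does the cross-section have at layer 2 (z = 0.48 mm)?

At z = 0.48 mm: the 4×5 cube contributes its full rectangle. Overall, the cross-section is a single solid region. Island count = 1.

1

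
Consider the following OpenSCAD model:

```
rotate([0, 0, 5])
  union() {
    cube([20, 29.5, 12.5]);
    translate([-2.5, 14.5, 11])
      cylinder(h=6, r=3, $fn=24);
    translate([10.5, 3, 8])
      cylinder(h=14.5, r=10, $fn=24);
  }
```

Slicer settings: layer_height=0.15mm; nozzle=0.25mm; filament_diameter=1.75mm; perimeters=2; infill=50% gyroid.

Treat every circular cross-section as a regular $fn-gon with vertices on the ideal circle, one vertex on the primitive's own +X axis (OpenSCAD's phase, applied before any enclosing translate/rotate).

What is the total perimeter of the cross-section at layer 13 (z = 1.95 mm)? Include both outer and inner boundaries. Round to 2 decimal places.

99.00 mm

At z = 1.95 mm: the cube is present — its section is the full 20×29.5 rectangle (perimeter 99.00 mm); the cylinder at (-2.5, 14.5) is not intersected at this z (z outside [11, 17]); the cylinder at (10.5, 3) is not intersected at this z (z outside [8, 22.5]); Taking the union: only the 20×29.5 cube is present, so the union is just that shape — boundary = 99.00 mm; (rotated 5° about Z; rotation is an isometry so areas/perimeters/island counts are preserved). Overall, the cross-section is a single solid region. Total boundary length (outer) = 99.00 mm.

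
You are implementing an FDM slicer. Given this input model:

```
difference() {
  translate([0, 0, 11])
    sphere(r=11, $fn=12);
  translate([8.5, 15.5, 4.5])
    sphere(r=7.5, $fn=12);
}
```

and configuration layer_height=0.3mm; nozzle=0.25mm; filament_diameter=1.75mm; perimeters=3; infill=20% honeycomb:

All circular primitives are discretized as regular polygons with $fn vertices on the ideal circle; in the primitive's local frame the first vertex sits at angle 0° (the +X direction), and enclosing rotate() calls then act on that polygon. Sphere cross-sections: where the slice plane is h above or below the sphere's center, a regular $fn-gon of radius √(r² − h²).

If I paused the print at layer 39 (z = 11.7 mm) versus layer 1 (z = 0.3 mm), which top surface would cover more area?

Layer 39 (z = 11.7): the sphere: section is a regular 12-gon, circumradius = √(r²−h²) = √(11²−0.7²) = 10.978 (area = (12/2)·10.978²·sin(360°/12) = 361.53 mm²); the r=7.5 sphere at (8.5, 15.5) contributes a regular 12-gon of circumradius √(7.5²−7.2²) = 2.100 (area = (12/2)·2.100²·sin(360°/12) = 13.23 mm²); After the difference (first − rest): starting from the r=11 sphere (361.53 mm²), the r=7.5 sphere at (8.5, 15.5) misses the remaining region (no effect) — area = 361.53 mm². So its area = 361.53 mm². Layer 1 (z = 0.3): the sphere: section is a regular 12-gon, circumradius = √(r²−h²) = √(11²−10.7²) = 2.551 (area = (12/2)·2.551²·sin(360°/12) = 19.53 mm²); the r=7.5 sphere at (8.5, 15.5) contributes a regular 12-gon of circumradius √(7.5²−4.2²) = 6.214 (area = (12/2)·6.214²·sin(360°/12) = 115.83 mm²); Subtracting the remaining from the first: starting from the r=11 sphere (19.53 mm²), the r=7.5 sphere at (8.5, 15.5) misses the remaining region (no effect) — area = 19.53 mm². So its area = 19.53 mm². Layer 39 is larger (361.53 vs 19.53 mm²).

layer 39 (z = 11.7 mm)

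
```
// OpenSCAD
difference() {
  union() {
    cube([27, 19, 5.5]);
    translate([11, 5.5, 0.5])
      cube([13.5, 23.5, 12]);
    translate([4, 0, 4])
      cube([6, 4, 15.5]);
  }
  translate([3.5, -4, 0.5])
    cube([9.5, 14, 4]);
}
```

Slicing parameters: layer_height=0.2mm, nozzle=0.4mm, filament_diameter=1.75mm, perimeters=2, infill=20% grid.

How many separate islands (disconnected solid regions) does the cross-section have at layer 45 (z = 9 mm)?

2

At z = 9 mm: the cube does not reach this height (z outside [0, 5.5]); the cube at (11, 5.5) (footprint 13.5×23.5) is included at this height; the 6×4 cube at (4, 0) contributes its full rectangle; Merging all regions: the 2 present regions are separate (no shared area or edge), so areas and boundary lengths simply add and each stays a separate island — 2 connected regions; the cube at (3.5, -4) does not reach this height (z outside [0.5, 4.5]); After the difference (first − rest): none of the subtracted shapes is present at this height, so the result so far is unchanged — 2 connected regions. Overall, the cross-section has 2 separate islands. Island count = 2.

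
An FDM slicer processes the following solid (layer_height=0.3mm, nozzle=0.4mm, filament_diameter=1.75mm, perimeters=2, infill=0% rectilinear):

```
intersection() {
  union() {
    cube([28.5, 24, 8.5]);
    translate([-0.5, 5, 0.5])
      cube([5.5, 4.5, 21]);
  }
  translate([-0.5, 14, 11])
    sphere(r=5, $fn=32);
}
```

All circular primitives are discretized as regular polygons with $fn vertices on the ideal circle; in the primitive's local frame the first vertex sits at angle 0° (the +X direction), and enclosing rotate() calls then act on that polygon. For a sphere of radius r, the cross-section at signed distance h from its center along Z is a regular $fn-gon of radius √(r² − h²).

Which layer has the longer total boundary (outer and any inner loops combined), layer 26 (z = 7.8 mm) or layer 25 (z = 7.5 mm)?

layer 26 (z = 7.8 mm)

Layer 26 (z = 7.8): the cube (footprint 28.5×24) is included at this height (perimeter 105.00 mm); the 5.5×4.5 cube at (-0.5, 5) contributes its full rectangle (perimeter 20.00 mm); Taking the union: the regions partially overlap (shared area 22.50 mm²), so the edge portions inside another operand are dropped and the merged outline is re-measured after clipping — boundary = 106.00 mm; the r=5 sphere at (-0.5, 14) contributes a regular 32-gon of circumradius √(5²−3.2²) = 3.842 (perimeter = 2·32·3.842·sin(180°/32) = 24.10 mm); After intersecting: the r=5 sphere at (-0.5, 14) partially overlaps the result so far; clipping to the common part keeps 19.22 mm² — boundary = 18.63 mm. So its perimeter = 18.63 mm. Layer 25 (z = 7.5): the cube is present — its section is the full 28.5×24 rectangle (perimeter 105.00 mm); the cube at (-0.5, 5) (footprint 5.5×4.5) is included at this height (perimeter 20.00 mm); Taking the union: the regions partially overlap (shared area 22.50 mm²), so the edge portions inside another operand are dropped and the merged outline is re-measured after clipping — boundary = 106.00 mm; the r=5 sphere at (-0.5, 14) slices to a regular 32-gon of circumradius 3.571 (√(r²−h²) with h=3.5 from center) (perimeter = 2·32·3.571·sin(180°/32) = 22.40 mm); Keeping only the common overlap: the r=5 sphere at (-0.5, 14) partially overlaps the result so far; clipping to the common part keeps 16.35 mm² — boundary = 17.24 mm. So its perimeter = 17.24 mm. Layer 26 is larger (18.63 vs 17.24 mm).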